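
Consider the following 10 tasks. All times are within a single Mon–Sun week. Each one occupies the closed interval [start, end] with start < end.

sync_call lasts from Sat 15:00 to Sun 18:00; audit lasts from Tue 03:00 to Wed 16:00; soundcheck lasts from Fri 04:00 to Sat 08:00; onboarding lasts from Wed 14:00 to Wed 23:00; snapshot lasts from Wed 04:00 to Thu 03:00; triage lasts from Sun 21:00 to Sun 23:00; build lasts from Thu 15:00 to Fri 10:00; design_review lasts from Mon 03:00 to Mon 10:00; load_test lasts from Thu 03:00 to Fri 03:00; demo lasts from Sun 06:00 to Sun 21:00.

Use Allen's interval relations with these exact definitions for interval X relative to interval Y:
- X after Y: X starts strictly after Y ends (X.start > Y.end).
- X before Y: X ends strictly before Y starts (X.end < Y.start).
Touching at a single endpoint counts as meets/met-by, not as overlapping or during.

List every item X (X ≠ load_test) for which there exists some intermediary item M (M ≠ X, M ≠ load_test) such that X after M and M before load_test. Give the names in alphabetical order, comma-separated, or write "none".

Target load_test = [Thu 03:00, Fri 03:00].
Intermediaries M with M before load_test: audit, design_review, onboarding.
Via audit — items with X after audit: build, demo, soundcheck, sync_call, triage.
Via design_review — items with X after design_review: audit, build, demo, onboarding, snapshot, soundcheck, sync_call, triage.
Via onboarding — items with X after onboarding: build, demo, soundcheck, sync_call, triage.
Union: audit, build, demo, onboarding, snapshot, soundcheck, sync_call, triage.

audit, build, demo, onboarding, snapshot, soundcheck, sync_call, triage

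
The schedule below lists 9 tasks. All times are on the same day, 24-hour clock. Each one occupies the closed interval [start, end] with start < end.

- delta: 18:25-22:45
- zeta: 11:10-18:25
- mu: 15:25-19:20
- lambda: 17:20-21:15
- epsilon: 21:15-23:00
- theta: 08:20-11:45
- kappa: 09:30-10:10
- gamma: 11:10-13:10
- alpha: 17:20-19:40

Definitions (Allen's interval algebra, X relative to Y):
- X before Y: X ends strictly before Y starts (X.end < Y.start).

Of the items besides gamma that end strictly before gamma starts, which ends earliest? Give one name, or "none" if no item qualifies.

Target gamma = [11:10, 13:10].
alpha [17:20, 19:40] → after → excluded.
delta [18:25, 22:45] → after → excluded.
epsilon [21:15, 23:00] → after → excluded.
kappa [09:30, 10:10] → before → candidate.
lambda [17:20, 21:15] → after → excluded.
mu [15:25, 19:20] → after → excluded.
theta [08:20, 11:45] → overlaps → excluded.
zeta [11:10, 18:25] → started-by → excluded.
Among candidates, earliest end is 10:10 → kappa.

kappa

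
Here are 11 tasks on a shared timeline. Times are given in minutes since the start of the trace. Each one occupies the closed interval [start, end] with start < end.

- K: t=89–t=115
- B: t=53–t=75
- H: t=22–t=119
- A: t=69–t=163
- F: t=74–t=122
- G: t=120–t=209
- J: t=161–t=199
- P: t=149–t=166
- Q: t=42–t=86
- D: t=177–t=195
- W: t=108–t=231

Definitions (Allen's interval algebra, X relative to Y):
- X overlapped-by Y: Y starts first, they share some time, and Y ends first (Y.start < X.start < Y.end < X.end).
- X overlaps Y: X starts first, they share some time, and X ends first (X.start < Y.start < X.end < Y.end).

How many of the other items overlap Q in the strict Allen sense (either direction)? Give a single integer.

Target Q = [t=42, t=86].
A [t=69, t=163] → overlapped-by → counts.
B [t=53, t=75] → during → no.
D [t=177, t=195] → after → no.
F [t=74, t=122] → overlapped-by → counts.
G [t=120, t=209] → after → no.
H [t=22, t=119] → contains → no.
J [t=161, t=199] → after → no.
K [t=89, t=115] → after → no.
P [t=149, t=166] → after → no.
W [t=108, t=231] → after → no.
Total: 2.

2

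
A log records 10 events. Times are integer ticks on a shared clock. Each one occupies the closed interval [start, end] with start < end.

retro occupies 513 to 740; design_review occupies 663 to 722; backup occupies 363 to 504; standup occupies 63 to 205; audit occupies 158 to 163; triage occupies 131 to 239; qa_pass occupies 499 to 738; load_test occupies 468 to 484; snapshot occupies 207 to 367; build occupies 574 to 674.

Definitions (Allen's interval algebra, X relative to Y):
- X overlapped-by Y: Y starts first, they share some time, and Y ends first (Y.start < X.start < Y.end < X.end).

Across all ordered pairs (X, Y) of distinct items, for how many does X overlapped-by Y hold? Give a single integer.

Checking all 90 ordered pairs for relation 'overlapped-by'; matching pairs in alphabetical order:
(backup, snapshot): backup overlapped-by snapshot ✓
(design_review, build): design_review overlapped-by build ✓
(qa_pass, backup): qa_pass overlapped-by backup ✓
(retro, qa_pass): retro overlapped-by qa_pass ✓
(snapshot, triage): snapshot overlapped-by triage ✓
(triage, standup): triage overlapped-by standup ✓
Count: 6.

6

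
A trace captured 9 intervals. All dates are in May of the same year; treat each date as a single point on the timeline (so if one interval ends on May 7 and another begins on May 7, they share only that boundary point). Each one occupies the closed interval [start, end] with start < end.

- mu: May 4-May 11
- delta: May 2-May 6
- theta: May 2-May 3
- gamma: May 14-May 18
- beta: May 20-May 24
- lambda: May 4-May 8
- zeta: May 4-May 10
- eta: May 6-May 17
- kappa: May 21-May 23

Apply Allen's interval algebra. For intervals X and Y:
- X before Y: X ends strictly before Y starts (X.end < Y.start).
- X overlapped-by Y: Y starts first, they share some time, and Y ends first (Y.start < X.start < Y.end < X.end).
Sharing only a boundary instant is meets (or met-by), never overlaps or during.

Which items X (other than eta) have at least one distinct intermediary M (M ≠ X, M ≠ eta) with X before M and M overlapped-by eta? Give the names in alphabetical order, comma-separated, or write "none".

delta, lambda, mu, theta, zeta

Target eta = [May 6, May 17].
Intermediaries M with M overlapped-by eta: gamma.
Via gamma — items with X before gamma: delta, lambda, mu, theta, zeta.
Union: delta, lambda, mu, theta, zeta.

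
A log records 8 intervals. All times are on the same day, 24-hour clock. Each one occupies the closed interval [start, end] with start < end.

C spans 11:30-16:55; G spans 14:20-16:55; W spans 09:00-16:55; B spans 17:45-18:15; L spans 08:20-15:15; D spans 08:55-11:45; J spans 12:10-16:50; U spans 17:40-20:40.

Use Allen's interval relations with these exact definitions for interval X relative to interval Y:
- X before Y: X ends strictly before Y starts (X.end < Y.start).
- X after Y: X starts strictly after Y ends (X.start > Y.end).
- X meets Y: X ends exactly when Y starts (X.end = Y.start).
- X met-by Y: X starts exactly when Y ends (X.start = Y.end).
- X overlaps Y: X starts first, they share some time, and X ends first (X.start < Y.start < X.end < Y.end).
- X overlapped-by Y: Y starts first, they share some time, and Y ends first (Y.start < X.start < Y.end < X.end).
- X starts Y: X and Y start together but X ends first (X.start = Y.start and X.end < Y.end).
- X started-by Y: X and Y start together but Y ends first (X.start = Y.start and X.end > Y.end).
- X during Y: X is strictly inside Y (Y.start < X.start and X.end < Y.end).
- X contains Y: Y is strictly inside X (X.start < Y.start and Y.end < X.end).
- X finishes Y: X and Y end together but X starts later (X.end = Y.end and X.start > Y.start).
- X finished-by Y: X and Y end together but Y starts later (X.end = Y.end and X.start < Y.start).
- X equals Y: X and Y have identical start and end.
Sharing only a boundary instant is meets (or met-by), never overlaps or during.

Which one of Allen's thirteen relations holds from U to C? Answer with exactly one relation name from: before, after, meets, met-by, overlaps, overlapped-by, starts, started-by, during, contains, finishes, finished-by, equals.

U = [17:40, 20:40]; C = [11:30, 16:55].
Compare endpoints: U.start > C.start, U.start > C.end, U.end > C.start, U.end > C.end.
That pattern is 'after'.

after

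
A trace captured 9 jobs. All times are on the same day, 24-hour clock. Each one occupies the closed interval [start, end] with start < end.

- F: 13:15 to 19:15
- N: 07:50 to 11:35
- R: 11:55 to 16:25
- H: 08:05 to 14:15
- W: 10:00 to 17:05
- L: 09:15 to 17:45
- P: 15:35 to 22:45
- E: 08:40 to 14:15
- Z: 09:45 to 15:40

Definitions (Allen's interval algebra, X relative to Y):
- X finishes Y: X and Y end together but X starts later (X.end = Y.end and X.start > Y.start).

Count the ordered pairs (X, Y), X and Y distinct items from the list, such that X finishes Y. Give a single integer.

Checking all 72 ordered pairs for relation 'finishes'; matching pairs in alphabetical order:
(E, H): E finishes H ✓
Count: 1.

1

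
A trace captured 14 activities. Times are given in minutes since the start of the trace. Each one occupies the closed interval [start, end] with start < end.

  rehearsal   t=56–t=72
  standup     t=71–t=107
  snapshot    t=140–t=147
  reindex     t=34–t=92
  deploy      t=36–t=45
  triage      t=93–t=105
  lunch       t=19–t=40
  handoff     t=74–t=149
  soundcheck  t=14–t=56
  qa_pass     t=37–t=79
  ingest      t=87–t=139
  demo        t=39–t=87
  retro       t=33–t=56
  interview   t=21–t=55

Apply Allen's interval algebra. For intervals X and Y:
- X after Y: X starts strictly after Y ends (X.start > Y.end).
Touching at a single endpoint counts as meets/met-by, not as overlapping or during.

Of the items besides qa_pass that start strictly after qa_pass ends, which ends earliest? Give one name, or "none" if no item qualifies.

Target qa_pass = [t=37, t=79].
demo [t=39, t=87] → overlapped-by → excluded.
deploy [t=36, t=45] → overlaps → excluded.
handoff [t=74, t=149] → overlapped-by → excluded.
ingest [t=87, t=139] → after → candidate.
interview [t=21, t=55] → overlaps → excluded.
lunch [t=19, t=40] → overlaps → excluded.
rehearsal [t=56, t=72] → during → excluded.
reindex [t=34, t=92] → contains → excluded.
retro [t=33, t=56] → overlaps → excluded.
snapshot [t=140, t=147] → after → candidate.
soundcheck [t=14, t=56] → overlaps → excluded.
standup [t=71, t=107] → overlapped-by → excluded.
triage [t=93, t=105] → after → candidate.
Among candidates, earliest end is t=105 → triage.

triage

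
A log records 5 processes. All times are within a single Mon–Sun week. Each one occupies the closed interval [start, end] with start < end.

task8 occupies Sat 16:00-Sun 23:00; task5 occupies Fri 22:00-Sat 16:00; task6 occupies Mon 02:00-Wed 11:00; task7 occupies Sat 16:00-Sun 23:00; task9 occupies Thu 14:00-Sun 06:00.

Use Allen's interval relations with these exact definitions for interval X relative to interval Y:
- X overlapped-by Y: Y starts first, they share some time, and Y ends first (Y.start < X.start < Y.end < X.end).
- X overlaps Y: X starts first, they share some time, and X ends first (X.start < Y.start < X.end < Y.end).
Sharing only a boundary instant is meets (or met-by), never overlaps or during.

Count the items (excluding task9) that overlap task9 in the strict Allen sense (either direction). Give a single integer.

Target task9 = [Thu 14:00, Sun 06:00].
task5 [Fri 22:00, Sat 16:00] → during → no.
task6 [Mon 02:00, Wed 11:00] → before → no.
task7 [Sat 16:00, Sun 23:00] → overlapped-by → counts.
task8 [Sat 16:00, Sun 23:00] → overlapped-by → counts.
Total: 2.

2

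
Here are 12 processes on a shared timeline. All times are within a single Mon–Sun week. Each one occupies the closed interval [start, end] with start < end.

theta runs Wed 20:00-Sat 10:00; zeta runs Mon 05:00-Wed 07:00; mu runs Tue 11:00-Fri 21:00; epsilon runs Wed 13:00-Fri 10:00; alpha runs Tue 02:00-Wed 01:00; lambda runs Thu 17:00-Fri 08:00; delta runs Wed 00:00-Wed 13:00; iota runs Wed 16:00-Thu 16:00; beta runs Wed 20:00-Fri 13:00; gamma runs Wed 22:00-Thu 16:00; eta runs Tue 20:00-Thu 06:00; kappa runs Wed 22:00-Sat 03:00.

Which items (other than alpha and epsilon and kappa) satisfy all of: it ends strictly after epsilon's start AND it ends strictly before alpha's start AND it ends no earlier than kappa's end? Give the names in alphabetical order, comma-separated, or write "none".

Conditions: its end is strictly after epsilon's start (X.end > Wed 13:00) AND its end is strictly before alpha's start (X.end < Tue 02:00) AND its end is no earlier than kappa's end (X.end >= Sat 03:00).
beta: end Fri 13:00 > Wed 13:00? ✓; end Fri 13:00 < Tue 02:00? ✗; end Fri 13:00 >= Sat 03:00? ✗ → no.
delta: end Wed 13:00 > Wed 13:00? ✗; end Wed 13:00 < Tue 02:00? ✗; end Wed 13:00 >= Sat 03:00? ✗ → no.
eta: end Thu 06:00 > Wed 13:00? ✓; end Thu 06:00 < Tue 02:00? ✗; end Thu 06:00 >= Sat 03:00? ✗ → no.
gamma: end Thu 16:00 > Wed 13:00? ✓; end Thu 16:00 < Tue 02:00? ✗; end Thu 16:00 >= Sat 03:00? ✗ → no.
iota: end Thu 16:00 > Wed 13:00? ✓; end Thu 16:00 < Tue 02:00? ✗; end Thu 16:00 >= Sat 03:00? ✗ → no.
lambda: end Fri 08:00 > Wed 13:00? ✓; end Fri 08:00 < Tue 02:00? ✗; end Fri 08:00 >= Sat 03:00? ✗ → no.
mu: end Fri 21:00 > Wed 13:00? ✓; end Fri 21:00 < Tue 02:00? ✗; end Fri 21:00 >= Sat 03:00? ✗ → no.
theta: end Sat 10:00 > Wed 13:00? ✓; end Sat 10:00 < Tue 02:00? ✗; end Sat 10:00 >= Sat 03:00? ✓ → no.
zeta: end Wed 07:00 > Wed 13:00? ✗; end Wed 07:00 < Tue 02:00? ✗; end Wed 07:00 >= Sat 03:00? ✗ → no.
Result: none.

none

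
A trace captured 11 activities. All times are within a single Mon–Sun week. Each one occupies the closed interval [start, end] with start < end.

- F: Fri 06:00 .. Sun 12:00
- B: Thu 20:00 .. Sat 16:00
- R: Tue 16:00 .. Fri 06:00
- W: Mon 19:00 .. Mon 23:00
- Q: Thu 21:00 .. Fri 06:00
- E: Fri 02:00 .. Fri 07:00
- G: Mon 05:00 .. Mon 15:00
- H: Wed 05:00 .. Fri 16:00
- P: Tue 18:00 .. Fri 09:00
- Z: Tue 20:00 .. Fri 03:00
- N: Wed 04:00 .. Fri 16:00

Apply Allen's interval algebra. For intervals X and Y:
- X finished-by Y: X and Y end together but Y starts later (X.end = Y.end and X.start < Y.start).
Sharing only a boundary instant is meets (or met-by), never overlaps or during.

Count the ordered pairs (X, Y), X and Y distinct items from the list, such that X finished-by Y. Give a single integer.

Checking all 110 ordered pairs for relation 'finished-by'; matching pairs in alphabetical order:
(N, H): N finished-by H ✓
(R, Q): R finished-by Q ✓
Count: 2.

2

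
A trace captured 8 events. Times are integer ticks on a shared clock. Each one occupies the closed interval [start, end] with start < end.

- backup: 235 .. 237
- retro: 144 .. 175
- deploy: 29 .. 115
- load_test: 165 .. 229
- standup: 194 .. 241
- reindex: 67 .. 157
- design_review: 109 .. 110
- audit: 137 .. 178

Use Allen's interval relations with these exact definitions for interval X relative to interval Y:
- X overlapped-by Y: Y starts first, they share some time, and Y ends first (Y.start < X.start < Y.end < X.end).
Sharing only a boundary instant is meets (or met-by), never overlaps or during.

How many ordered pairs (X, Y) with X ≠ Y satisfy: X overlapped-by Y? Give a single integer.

Checking all 56 ordered pairs for relation 'overlapped-by'; matching pairs in alphabetical order:
(audit, reindex): audit overlapped-by reindex ✓
(load_test, audit): load_test overlapped-by audit ✓
(load_test, retro): load_test overlapped-by retro ✓
(reindex, deploy): reindex overlapped-by deploy ✓
(retro, reindex): retro overlapped-by reindex ✓
(standup, load_test): standup overlapped-by load_test ✓
Count: 6.

6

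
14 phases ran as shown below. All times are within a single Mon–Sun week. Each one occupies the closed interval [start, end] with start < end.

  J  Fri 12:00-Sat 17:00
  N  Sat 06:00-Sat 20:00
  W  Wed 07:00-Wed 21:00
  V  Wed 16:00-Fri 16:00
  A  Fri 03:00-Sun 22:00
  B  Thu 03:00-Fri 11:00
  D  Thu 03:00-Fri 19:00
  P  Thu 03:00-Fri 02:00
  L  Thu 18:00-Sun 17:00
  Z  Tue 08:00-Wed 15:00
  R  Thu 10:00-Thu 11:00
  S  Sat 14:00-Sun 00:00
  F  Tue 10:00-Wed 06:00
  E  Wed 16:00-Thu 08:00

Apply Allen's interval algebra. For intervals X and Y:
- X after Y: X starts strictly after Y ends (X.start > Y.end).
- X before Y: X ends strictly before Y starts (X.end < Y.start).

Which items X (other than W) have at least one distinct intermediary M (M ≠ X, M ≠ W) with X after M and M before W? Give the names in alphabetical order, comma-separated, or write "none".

Target W = [Wed 07:00, Wed 21:00].
Intermediaries M with M before W: F.
Via F — items with X after F: A, B, D, E, J, L, N, P, R, S, V.
Union: A, B, D, E, J, L, N, P, R, S, V.

A, B, D, E, J, L, N, P, R, S, V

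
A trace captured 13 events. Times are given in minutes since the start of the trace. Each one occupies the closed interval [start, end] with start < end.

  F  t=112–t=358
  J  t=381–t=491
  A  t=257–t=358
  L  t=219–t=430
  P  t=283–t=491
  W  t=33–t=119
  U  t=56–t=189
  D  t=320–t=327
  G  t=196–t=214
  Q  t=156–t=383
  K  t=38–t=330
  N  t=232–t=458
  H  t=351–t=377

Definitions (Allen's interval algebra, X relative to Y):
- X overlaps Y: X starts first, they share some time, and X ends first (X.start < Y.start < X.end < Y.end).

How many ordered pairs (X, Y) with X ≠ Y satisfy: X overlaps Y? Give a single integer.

Checking all 156 ordered pairs for relation 'overlaps'; matching pairs in alphabetical order:
(A, H): A overlaps H ✓
(A, P): A overlaps P ✓
(F, H): F overlaps H ✓
(F, L): F overlaps L ✓
(F, N): F overlaps N ✓
(F, P): F overlaps P ✓
(F, Q): F overlaps Q ✓
(K, A): K overlaps A ✓
(K, F): K overlaps F ✓
(K, L): K overlaps L ✓
(K, N): K overlaps N ✓
(K, P): K overlaps P ✓
(K, Q): K overlaps Q ✓
(L, J): L overlaps J ✓
(L, N): L overlaps N ✓
(L, P): L overlaps P ✓
(N, J): N overlaps J ✓
(N, P): N overlaps P ✓
(Q, J): Q overlaps J ✓
(Q, L): Q overlaps L ✓
(Q, N): Q overlaps N ✓
(Q, P): Q overlaps P ✓
(U, F): U overlaps F ✓
(U, Q): U overlaps Q ✓
... plus 3 further pairs not listed.
Count: 27.

27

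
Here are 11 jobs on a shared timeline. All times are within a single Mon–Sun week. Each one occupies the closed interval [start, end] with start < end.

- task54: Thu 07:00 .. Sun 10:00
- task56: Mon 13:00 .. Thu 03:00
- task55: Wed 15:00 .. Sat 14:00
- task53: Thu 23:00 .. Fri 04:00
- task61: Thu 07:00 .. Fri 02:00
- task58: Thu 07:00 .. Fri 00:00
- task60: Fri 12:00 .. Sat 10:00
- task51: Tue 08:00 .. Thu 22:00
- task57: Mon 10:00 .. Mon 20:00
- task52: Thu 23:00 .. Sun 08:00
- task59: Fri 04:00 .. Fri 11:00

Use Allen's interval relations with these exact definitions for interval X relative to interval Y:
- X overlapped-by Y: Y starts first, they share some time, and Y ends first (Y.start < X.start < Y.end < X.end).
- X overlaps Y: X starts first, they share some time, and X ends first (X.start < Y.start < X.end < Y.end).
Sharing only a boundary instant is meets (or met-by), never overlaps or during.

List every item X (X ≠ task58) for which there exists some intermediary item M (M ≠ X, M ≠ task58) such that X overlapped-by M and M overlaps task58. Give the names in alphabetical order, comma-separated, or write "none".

Target task58 = [Thu 07:00, Fri 00:00].
Intermediaries M with M overlaps task58: task51.
Via task51 — items with X overlapped-by task51: task54, task55, task61.
Union: task54, task55, task61.

task54, task55, task61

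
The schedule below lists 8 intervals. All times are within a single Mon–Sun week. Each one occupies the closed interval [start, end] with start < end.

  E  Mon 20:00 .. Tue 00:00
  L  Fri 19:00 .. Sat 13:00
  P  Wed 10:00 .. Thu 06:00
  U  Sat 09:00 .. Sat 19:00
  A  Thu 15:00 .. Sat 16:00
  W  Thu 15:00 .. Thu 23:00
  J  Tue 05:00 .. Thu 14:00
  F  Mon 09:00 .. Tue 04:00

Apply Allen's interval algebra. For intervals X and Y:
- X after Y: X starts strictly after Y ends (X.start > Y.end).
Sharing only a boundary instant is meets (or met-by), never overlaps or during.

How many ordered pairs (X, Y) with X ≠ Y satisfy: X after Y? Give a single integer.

22

Checking all 56 ordered pairs for relation 'after'; matching pairs in alphabetical order:
(A, E): A after E ✓
(A, F): A after F ✓
(A, J): A after J ✓
(A, P): A after P ✓
(J, E): J after E ✓
(J, F): J after F ✓
(L, E): L after E ✓
(L, F): L after F ✓
(L, J): L after J ✓
(L, P): L after P ✓
(L, W): L after W ✓
(P, E): P after E ✓
(P, F): P after F ✓
(U, E): U after E ✓
(U, F): U after F ✓
(U, J): U after J ✓
(U, P): U after P ✓
(U, W): U after W ✓
(W, E): W after E ✓
(W, F): W after F ✓
(W, J): W after J ✓
(W, P): W after P ✓
Count: 22.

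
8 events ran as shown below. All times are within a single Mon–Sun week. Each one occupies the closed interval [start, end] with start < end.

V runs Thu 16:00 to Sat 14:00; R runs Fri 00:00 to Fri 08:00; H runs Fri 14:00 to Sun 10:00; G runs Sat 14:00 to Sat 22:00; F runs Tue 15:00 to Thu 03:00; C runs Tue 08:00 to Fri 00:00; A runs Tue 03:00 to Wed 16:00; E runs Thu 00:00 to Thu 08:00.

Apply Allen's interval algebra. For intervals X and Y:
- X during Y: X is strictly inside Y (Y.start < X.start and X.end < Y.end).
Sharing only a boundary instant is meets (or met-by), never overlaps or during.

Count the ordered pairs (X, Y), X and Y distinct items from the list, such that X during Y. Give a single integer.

4

Checking all 56 ordered pairs for relation 'during'; matching pairs in alphabetical order:
(E, C): E during C ✓
(F, C): F during C ✓
(G, H): G during H ✓
(R, V): R during V ✓
Count: 4.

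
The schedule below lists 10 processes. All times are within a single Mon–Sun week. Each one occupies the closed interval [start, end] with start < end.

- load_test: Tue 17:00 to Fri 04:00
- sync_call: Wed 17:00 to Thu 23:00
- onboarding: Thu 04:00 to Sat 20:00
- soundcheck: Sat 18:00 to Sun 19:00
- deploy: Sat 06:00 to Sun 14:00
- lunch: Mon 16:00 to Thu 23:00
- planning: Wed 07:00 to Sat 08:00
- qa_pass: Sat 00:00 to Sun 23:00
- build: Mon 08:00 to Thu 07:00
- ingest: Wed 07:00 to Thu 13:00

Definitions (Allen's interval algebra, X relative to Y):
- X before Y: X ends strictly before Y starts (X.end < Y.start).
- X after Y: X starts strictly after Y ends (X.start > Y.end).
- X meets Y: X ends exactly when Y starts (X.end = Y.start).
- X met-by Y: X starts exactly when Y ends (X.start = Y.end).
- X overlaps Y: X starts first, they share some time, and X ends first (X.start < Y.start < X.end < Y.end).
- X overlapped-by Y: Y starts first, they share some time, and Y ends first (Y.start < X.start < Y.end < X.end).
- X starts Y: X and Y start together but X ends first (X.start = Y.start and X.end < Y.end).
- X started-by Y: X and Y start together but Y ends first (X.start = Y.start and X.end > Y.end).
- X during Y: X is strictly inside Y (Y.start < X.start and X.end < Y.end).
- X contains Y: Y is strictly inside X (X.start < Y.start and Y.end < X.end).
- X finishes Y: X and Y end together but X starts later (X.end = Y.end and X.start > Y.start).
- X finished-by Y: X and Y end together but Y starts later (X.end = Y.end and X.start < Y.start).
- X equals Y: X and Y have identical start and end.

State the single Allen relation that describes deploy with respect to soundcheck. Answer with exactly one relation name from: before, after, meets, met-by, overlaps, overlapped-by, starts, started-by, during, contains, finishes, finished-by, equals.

deploy = [Sat 06:00, Sun 14:00]; soundcheck = [Sat 18:00, Sun 19:00].
Compare endpoints: deploy.start < soundcheck.start, deploy.start < soundcheck.end, deploy.end > soundcheck.start, deploy.end < soundcheck.end.
That pattern is 'overlaps'.

overlaps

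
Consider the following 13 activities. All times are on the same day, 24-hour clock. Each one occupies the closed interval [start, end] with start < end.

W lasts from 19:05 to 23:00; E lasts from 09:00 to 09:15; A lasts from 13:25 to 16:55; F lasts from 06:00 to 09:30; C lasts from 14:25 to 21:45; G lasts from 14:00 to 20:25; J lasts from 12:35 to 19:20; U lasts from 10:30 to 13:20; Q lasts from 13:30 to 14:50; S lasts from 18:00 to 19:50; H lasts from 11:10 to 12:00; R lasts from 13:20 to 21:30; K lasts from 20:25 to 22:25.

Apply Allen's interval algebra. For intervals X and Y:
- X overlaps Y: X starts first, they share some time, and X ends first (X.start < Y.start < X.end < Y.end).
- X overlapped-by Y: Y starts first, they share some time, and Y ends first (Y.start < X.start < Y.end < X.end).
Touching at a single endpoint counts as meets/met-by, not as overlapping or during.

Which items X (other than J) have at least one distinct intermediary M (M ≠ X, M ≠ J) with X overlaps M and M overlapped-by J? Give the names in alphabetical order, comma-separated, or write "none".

Target J = [12:35, 19:20].
Intermediaries M with M overlapped-by J: C, G, R, S, W.
Via C — items with X overlaps C: A, G, Q, R.
Via G — items with X overlaps G: A, Q.
Via R — items with X overlaps R: none.
Via S — items with X overlaps S: none.
Via W — items with X overlaps W: C, G, R, S.
Union: A, C, G, Q, R, S.

A, C, G, Q, R, S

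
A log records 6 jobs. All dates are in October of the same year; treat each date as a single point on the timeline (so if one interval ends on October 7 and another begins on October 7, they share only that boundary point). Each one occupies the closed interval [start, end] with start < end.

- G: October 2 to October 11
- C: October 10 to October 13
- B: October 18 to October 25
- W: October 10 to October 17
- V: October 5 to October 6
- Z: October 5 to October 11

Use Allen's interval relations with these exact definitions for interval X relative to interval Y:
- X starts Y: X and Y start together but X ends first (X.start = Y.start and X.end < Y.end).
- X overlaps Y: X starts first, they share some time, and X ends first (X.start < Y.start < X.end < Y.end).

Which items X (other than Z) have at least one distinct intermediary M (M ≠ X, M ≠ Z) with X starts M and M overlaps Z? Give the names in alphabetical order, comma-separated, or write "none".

none

Target Z = [October 5, October 11].
Intermediaries M with M overlaps Z: none.
Union: none.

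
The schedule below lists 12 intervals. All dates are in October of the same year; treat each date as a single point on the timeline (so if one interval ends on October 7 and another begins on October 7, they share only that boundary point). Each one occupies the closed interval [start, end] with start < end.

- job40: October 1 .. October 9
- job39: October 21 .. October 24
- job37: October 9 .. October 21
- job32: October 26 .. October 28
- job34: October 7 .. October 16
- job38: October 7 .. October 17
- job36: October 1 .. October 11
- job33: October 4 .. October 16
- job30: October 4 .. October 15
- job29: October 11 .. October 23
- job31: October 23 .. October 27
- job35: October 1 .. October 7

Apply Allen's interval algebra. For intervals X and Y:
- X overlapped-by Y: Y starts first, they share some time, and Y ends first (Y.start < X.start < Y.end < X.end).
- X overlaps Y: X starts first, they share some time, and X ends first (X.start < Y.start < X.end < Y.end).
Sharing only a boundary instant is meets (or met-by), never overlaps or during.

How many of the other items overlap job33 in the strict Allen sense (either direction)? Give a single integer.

6

Target job33 = [October 4, October 16].
job29 [October 11, October 23] → overlapped-by → counts.
job30 [October 4, October 15] → starts → no.
job31 [October 23, October 27] → after → no.
job32 [October 26, October 28] → after → no.
job34 [October 7, October 16] → finishes → no.
job35 [October 1, October 7] → overlaps → counts.
job36 [October 1, October 11] → overlaps → counts.
job37 [October 9, October 21] → overlapped-by → counts.
job38 [October 7, October 17] → overlapped-by → counts.
job39 [October 21, October 24] → after → no.
job40 [October 1, October 9] → overlaps → counts.
Total: 6.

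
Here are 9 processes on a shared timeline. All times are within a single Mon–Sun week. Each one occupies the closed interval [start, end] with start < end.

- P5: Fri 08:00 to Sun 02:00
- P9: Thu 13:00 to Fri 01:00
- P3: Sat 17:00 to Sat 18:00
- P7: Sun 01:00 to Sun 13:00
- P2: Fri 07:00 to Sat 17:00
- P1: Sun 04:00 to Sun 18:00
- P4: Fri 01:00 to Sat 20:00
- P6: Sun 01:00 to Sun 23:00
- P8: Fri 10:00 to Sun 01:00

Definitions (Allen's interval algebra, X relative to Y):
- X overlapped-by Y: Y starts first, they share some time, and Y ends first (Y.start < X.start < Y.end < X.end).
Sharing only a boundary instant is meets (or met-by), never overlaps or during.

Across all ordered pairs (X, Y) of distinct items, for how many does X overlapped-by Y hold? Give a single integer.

7

Checking all 72 ordered pairs for relation 'overlapped-by'; matching pairs in alphabetical order:
(P1, P7): P1 overlapped-by P7 ✓
(P5, P2): P5 overlapped-by P2 ✓
(P5, P4): P5 overlapped-by P4 ✓
(P6, P5): P6 overlapped-by P5 ✓
(P7, P5): P7 overlapped-by P5 ✓
(P8, P2): P8 overlapped-by P2 ✓
(P8, P4): P8 overlapped-by P4 ✓
Count: 7.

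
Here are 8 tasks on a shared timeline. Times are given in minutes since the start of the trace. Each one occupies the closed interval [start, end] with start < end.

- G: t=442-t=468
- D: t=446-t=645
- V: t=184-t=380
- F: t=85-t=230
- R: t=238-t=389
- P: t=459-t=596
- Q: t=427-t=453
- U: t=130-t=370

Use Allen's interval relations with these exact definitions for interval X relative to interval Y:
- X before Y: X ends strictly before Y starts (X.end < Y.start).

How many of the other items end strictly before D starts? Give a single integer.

4

Target D = [t=446, t=645].
F [t=85, t=230] → before → counts.
G [t=442, t=468] → overlaps → no.
P [t=459, t=596] → during → no.
Q [t=427, t=453] → overlaps → no.
R [t=238, t=389] → before → counts.
U [t=130, t=370] → before → counts.
V [t=184, t=380] → before → counts.
Total: 4.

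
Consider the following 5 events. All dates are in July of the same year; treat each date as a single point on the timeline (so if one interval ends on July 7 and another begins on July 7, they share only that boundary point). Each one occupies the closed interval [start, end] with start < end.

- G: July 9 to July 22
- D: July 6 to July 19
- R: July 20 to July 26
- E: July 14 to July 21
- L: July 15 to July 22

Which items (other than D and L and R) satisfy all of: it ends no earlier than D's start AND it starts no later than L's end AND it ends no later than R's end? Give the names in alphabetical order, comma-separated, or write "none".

E, G

Conditions: its end is no earlier than D's start (X.end >= July 6) AND its start is no later than L's end (X.start <= July 22) AND its end is no later than R's end (X.end <= July 26).
E: end July 21 >= July 6? ✓; start July 14 <= July 22? ✓; end July 21 <= July 26? ✓ → yes.
G: end July 22 >= July 6? ✓; start July 9 <= July 22? ✓; end July 22 <= July 26? ✓ → yes.
Result: E, G.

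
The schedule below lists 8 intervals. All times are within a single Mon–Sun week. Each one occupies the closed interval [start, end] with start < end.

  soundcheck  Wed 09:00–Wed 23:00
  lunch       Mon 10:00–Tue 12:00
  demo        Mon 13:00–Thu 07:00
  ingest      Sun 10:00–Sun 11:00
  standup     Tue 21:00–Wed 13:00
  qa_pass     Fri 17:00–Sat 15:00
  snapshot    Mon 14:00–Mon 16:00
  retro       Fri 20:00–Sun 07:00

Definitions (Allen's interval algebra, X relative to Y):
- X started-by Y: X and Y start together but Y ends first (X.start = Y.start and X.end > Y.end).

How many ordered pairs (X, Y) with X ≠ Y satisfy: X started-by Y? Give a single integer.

Checking all 56 ordered pairs for relation 'started-by'; matching pairs in alphabetical order:
No pair satisfies it.
Count: 0.

0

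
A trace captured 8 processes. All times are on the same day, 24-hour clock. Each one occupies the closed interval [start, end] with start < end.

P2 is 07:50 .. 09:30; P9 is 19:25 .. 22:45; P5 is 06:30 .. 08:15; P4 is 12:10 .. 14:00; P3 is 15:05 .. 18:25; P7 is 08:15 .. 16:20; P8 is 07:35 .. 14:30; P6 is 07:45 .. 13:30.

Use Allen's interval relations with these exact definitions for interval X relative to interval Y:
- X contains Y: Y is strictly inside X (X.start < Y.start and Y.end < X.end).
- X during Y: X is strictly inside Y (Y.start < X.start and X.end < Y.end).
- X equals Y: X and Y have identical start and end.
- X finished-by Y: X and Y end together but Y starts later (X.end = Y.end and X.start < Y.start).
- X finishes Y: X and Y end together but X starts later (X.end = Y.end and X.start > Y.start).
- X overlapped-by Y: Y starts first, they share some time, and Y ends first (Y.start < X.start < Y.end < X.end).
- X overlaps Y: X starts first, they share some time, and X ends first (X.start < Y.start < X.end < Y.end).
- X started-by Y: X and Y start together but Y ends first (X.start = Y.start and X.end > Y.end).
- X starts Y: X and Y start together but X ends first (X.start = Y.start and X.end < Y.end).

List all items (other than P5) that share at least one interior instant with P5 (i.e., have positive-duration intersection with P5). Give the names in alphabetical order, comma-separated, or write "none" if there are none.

Target P5 = [06:30, 08:15].
P2 [07:50, 09:30] → overlapped-by → yes.
P3 [15:05, 18:25] → after → no.
P4 [12:10, 14:00] → after → no.
P6 [07:45, 13:30] → overlapped-by → yes.
P7 [08:15, 16:20] → met-by → no.
P8 [07:35, 14:30] → overlapped-by → yes.
P9 [19:25, 22:45] → after → no.
Result: P2, P6, P8.

P2, P6, P8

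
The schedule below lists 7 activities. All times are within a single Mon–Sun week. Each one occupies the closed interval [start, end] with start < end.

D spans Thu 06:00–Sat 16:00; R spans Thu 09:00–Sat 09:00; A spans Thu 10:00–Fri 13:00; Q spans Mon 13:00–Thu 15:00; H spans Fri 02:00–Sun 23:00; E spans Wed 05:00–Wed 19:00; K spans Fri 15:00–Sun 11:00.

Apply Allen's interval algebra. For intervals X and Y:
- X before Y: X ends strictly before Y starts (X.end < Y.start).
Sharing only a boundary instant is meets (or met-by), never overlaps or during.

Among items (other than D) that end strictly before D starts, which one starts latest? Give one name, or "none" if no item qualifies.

Target D = [Thu 06:00, Sat 16:00].
A [Thu 10:00, Fri 13:00] → during → excluded.
E [Wed 05:00, Wed 19:00] → before → candidate.
H [Fri 02:00, Sun 23:00] → overlapped-by → excluded.
K [Fri 15:00, Sun 11:00] → overlapped-by → excluded.
Q [Mon 13:00, Thu 15:00] → overlaps → excluded.
R [Thu 09:00, Sat 09:00] → during → excluded.
Among candidates, latest start is Wed 05:00 → E.

E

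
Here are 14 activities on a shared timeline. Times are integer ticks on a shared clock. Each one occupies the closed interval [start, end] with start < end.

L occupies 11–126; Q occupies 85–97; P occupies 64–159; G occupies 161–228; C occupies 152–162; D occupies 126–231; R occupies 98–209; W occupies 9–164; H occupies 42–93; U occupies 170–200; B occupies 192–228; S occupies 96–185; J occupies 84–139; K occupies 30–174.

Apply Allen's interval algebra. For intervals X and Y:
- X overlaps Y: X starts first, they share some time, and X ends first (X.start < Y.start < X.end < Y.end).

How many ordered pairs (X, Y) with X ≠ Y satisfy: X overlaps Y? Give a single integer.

Checking all 182 ordered pairs for relation 'overlaps'; matching pairs in alphabetical order:
(C, G): C overlaps G ✓
(H, J): H overlaps J ✓
(H, P): H overlaps P ✓
(H, Q): H overlaps Q ✓
(J, D): J overlaps D ✓
(J, R): J overlaps R ✓
(J, S): J overlaps S ✓
(K, D): K overlaps D ✓
(K, G): K overlaps G ✓
(K, R): K overlaps R ✓
(K, S): K overlaps S ✓
(K, U): K overlaps U ✓
(L, J): L overlaps J ✓
(L, K): L overlaps K ✓
(L, P): L overlaps P ✓
(L, R): L overlaps R ✓
(L, S): L overlaps S ✓
(P, C): P overlaps C ✓
(P, D): P overlaps D ✓
(P, R): P overlaps R ✓
(P, S): P overlaps S ✓
(Q, S): Q overlaps S ✓
(R, B): R overlaps B ✓
(R, D): R overlaps D ✓
... plus 11 further pairs not listed.
Count: 35.

35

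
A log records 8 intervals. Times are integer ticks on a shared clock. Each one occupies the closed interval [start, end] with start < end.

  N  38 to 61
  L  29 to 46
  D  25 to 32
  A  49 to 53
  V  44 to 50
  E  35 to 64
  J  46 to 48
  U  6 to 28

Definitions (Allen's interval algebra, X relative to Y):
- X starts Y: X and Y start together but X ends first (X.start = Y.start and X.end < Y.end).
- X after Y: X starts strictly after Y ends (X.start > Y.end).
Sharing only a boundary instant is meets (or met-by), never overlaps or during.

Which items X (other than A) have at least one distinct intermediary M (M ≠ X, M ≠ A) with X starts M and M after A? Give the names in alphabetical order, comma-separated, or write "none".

none

Target A = [49, 53].
Intermediaries M with M after A: none.
Union: none.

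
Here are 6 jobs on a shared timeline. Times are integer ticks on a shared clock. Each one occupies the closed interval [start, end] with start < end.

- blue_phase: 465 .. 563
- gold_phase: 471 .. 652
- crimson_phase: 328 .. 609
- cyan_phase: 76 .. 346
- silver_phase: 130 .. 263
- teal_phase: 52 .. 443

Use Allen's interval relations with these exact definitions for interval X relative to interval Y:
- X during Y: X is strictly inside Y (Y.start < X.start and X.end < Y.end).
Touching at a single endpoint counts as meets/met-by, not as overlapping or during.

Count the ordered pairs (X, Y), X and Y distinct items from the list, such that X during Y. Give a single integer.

Checking all 30 ordered pairs for relation 'during'; matching pairs in alphabetical order:
(blue_phase, crimson_phase): blue_phase during crimson_phase ✓
(cyan_phase, teal_phase): cyan_phase during teal_phase ✓
(silver_phase, cyan_phase): silver_phase during cyan_phase ✓
(silver_phase, teal_phase): silver_phase during teal_phase ✓
Count: 4.

4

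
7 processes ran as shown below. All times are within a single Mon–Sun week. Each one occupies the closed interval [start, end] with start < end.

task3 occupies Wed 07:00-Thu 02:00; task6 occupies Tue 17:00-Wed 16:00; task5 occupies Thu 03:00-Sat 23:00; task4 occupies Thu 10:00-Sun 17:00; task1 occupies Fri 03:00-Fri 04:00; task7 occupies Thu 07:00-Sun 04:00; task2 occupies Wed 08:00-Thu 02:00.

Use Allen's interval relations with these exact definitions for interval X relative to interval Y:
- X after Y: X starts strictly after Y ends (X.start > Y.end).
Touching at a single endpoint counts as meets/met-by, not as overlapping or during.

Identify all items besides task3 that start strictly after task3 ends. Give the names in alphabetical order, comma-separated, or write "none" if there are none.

task1, task4, task5, task7

Target task3 = [Wed 07:00, Thu 02:00].
task1 [Fri 03:00, Fri 04:00] → after → yes.
task2 [Wed 08:00, Thu 02:00] → finishes → no.
task4 [Thu 10:00, Sun 17:00] → after → yes.
task5 [Thu 03:00, Sat 23:00] → after → yes.
task6 [Tue 17:00, Wed 16:00] → overlaps → no.
task7 [Thu 07:00, Sun 04:00] → after → yes.
Result: task1, task4, task5, task7.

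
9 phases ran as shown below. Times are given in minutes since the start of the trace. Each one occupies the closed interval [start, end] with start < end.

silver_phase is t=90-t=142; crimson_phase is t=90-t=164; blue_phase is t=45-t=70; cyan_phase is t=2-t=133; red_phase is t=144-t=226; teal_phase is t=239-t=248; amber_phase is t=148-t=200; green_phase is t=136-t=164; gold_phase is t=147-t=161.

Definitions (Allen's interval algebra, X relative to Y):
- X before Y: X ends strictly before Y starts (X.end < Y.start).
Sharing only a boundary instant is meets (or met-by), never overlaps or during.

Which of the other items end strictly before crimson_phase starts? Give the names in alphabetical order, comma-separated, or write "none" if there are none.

Target crimson_phase = [t=90, t=164].
amber_phase [t=148, t=200] → overlapped-by → no.
blue_phase [t=45, t=70] → before → yes.
cyan_phase [t=2, t=133] → overlaps → no.
gold_phase [t=147, t=161] → during → no.
green_phase [t=136, t=164] → finishes → no.
red_phase [t=144, t=226] → overlapped-by → no.
silver_phase [t=90, t=142] → starts → no.
teal_phase [t=239, t=248] → after → no.
Result: blue_phase.

blue_phase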